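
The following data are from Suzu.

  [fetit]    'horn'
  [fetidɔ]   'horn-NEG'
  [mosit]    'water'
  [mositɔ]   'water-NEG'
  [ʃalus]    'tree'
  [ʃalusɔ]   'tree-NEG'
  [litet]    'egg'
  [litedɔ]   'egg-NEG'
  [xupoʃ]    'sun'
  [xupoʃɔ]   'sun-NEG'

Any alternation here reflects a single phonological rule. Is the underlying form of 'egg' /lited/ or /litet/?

/lited/

In [litet] and [litedɔ] the final segment of 'egg' alternates: [t] ~ [d].
The stem 'water' ([mosit], [mositɔ]) shows [t] unchanged in both environments, so [t] cannot be basic with [d] derived before the NEG suffix.
The alternation reflects word-final obstruent devoicing: voiced obstruents become voiceless word-finally. /d/ is underlying.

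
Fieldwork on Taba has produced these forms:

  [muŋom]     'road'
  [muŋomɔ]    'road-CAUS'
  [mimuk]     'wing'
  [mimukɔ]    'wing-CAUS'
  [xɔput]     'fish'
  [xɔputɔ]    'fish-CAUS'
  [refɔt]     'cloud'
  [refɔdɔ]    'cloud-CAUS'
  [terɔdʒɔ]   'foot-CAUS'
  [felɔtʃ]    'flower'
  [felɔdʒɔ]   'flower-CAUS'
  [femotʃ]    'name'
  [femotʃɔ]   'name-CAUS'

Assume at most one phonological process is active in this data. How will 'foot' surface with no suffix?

The stem for 'flower' ends in [tʃ] in [felɔtʃ] but [dʒ] in [felɔdʒɔ].
The stem 'name' ([femotʃ], [femotʃɔ]) shows [tʃ] unchanged in both environments, so [tʃ] cannot be basic with [dʒ] derived before the CAUS suffix.
Therefore /dʒ/ is basic and [tʃ] is derived by word-final obstruent devoicing (voiced obstruents become voiceless word-finally).
From [terɔdʒɔ] the stem 'foot' is /terɔdʒ/; word-finally this yields [terɔtʃ].

[terɔtʃ]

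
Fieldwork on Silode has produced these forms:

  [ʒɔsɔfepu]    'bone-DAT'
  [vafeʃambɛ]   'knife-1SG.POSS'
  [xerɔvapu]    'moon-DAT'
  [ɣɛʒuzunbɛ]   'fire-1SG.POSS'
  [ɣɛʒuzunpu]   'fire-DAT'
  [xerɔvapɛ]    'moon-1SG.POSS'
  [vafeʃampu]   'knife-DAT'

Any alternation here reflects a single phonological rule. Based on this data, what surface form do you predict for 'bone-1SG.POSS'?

[ʒɔsɔfepɛ]

The 1SG.POSS morpheme has two allomorphs, [-bɛ] and [-pɛ].
By contrast the DAT suffix keeps its initial [p] throughout — that segment must be underlying.
So the underlying form is /-bɛ/, and voiced stops become voiceless after a vowel.
After 'bone', which ends in a vowel, the suffix surfaces as [-pɛ], giving [ʒɔsɔfepɛ].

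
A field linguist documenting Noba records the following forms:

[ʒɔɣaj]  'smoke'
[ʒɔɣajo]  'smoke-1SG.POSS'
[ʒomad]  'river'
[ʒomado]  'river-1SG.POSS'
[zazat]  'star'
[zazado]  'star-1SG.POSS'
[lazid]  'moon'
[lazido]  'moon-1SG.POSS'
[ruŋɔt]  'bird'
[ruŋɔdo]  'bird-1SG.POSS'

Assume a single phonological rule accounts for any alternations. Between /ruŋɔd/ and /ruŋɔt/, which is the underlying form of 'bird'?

In [ruŋɔt] and [ruŋɔdo] the final segment of 'bird' alternates: [t] ~ [d].
But 'moon' keeps [d] in both environments ([lazid], [lazido]), so there is no rule changing /d/ to [t] in isolation.
The alternation reflects intervocalic voicing: voiceless stops become voiced between vowels. /t/ is underlying.

/ruŋɔt/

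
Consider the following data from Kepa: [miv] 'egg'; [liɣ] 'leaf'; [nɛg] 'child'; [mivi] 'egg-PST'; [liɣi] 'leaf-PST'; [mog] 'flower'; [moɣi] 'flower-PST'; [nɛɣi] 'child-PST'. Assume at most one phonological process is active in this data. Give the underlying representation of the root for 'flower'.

'flower' shows [ɣ] ~ [g] at the end of the stem ([moɣi] vs [mog]).
If /ɣ/ were underlying and a rule turned it into [g] in isolation, 'leaf' would also alternate; but it has [ɣ] in both [liɣi] and [liɣ].
The alternation reflects intervocalic spirantization: voiced stops become fricatives between vowels. /g/ is underlying.

/mog/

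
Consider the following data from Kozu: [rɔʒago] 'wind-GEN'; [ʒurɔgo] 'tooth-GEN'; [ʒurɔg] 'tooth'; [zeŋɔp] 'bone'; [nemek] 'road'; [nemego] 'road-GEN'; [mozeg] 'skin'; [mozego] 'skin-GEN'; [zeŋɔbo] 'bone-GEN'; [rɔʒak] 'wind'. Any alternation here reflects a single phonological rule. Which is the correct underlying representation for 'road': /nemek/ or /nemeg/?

The stem for 'road' ends in [g] in [nemego] but [k] in [nemek].
Compare 'tooth', with invariant [g] in [ʒurɔgo] and [ʒurɔg]: an analysis with underlying /g/ and a rule producing [k] in isolation would wrongly predict alternation here too.
The underlying segment must be /k/; voiceless stops become voiced between vowels, yielding [g] there.

/nemek/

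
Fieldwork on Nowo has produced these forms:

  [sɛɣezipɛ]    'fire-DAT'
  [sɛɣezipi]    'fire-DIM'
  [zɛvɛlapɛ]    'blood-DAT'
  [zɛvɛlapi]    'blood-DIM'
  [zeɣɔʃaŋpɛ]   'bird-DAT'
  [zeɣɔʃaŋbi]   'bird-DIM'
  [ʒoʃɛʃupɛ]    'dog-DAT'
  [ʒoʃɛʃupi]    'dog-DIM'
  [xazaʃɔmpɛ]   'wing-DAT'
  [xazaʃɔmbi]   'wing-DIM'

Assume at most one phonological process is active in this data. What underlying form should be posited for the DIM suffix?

/-bi/

The DIM suffix surfaces as [-bi] and [-pi], depending on the final segment of the stem.
The DAT suffix, which begins with [p], is invariant after every stem; so [p] is not altered by any rule here.
So the underlying form is /-bi/, and voiced stops become voiceless after a vowel.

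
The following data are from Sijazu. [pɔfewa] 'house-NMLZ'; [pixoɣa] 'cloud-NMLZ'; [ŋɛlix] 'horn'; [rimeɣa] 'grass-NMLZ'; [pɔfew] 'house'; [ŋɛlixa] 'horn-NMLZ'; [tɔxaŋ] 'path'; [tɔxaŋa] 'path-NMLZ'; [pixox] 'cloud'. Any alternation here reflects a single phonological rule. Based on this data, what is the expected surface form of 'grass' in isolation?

'cloud' shows [x] ~ [ɣ] at the end of the stem ([pixox] vs [pixoɣa]).
Compare 'horn', with invariant [x] in [ŋɛlix] and [ŋɛlixa]: an analysis with underlying /x/ and a rule producing [ɣ] before the NMLZ suffix would wrongly predict alternation here too.
Therefore /ɣ/ is basic and [x] is derived by word-final obstruent devoicing (voiced obstruents become voiceless word-finally).
From [rimeɣa] the stem 'grass' is /rimeɣ/; word-finally this yields [rimex].

[rimex]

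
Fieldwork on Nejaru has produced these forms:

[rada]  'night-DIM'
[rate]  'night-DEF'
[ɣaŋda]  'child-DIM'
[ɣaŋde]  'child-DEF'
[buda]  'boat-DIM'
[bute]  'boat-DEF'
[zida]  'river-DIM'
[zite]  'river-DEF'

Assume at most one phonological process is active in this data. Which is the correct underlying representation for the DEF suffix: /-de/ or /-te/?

/-te/

The DEF morpheme has two allomorphs, [-de] and [-te].
The DIM suffix, which begins with [d], is invariant after every stem; so [d] is not altered by any rule here.
The DEF suffix is therefore /-te/ underlyingly, with post-nasal voicing: voiceless stops become voiced after a nasal.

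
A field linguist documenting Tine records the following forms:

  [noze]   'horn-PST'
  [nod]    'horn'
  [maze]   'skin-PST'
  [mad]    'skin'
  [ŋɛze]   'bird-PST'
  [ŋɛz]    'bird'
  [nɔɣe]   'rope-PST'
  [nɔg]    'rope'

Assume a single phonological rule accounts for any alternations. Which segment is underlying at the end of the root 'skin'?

/d/

The stem for 'skin' ends in [z] in [maze] but [d] in [mad].
Compare 'bird', with invariant [z] in [ŋɛze] and [ŋɛz]: an analysis with underlying /z/ and a rule producing [d] in isolation would wrongly predict alternation here too.
The alternation reflects intervocalic spirantization: voiced stops become fricatives between vowels. /d/ is underlying.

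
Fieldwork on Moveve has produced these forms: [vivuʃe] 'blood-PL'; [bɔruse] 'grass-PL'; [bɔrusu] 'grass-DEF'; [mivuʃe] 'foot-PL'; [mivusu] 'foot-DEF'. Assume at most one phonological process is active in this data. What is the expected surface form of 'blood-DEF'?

[vivusu]

In [mivuʃe] and [mivusu] the final segment of 'foot' alternates: [ʃ] ~ [s].
Compare 'grass', with invariant [s] in [bɔruse] and [bɔrusu]: an analysis with underlying /s/ and a rule producing [ʃ] before the PL suffix would wrongly predict alternation here too.
The alternation reflects depalatalization: palato-alveolar /ʃ/ becomes [s] when no front vowel follows. /ʃ/ is underlying.
The one attested form of 'blood', [vivuʃe], shows underlying /vivuʃ/. Applying the same rule when no front vowel follows gives [vivusu].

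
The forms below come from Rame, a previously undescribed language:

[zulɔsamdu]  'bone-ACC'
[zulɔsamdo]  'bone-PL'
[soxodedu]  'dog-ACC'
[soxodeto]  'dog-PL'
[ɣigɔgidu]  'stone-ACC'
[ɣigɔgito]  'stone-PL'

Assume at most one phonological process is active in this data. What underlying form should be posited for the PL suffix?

/-to/

The PL suffix surfaces as [-do] and [-to], depending on the final segment of the stem.
By contrast the ACC suffix keeps its initial [d] throughout — that segment must be underlying.
So the underlying form is /-to/, and voiceless stops become voiced after a nasal.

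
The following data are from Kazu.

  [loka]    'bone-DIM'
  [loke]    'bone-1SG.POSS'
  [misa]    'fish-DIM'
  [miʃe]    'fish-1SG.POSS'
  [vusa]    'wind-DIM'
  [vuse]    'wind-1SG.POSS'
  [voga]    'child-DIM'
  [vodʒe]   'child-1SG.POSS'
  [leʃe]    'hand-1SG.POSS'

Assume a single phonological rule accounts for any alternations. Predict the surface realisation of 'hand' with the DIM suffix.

The root 'fish' surfaces as [misa] and [miʃe], with a stem-final [s] ~ [ʃ] alternation.
The stem 'wind' ([vusa], [vuse]) shows [s] unchanged in both environments, so [s] cannot be basic with [ʃ] derived before the 1SG.POSS suffix.
The alternation reflects depalatalization: palato-alveolar /dʒ/ and /ʃ/ become [g] and [s] when no front vowel follows. /ʃ/ is underlying.
The one attested form of 'hand', [leʃe], shows underlying /leʃ/. Applying the same rule when no front vowel follows gives [lesa].

[lesa]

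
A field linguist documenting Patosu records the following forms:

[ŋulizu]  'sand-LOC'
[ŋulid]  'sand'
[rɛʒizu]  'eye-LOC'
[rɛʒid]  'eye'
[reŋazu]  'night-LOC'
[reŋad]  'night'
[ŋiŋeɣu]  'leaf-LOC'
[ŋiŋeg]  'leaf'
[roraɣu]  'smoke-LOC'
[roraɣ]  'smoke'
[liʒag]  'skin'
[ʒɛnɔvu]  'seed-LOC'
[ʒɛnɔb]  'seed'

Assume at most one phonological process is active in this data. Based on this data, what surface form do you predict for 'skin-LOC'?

The stem for 'leaf' ends in [ɣ] in [ŋiŋeɣu] but [g] in [ŋiŋeg].
The stem 'smoke' ([roraɣu], [roraɣ]) shows [ɣ] unchanged in both environments, so [ɣ] cannot be basic with [g] derived in isolation.
So /g/ is underlying, and a rule of intervocalic spirantization — voiced stops become fricatives between vowels — gives [ɣ].
The one attested form of 'skin', [liʒag], shows underlying /liʒag/. Applying the same rule between vowels gives [liʒaɣu].

[liʒaɣu]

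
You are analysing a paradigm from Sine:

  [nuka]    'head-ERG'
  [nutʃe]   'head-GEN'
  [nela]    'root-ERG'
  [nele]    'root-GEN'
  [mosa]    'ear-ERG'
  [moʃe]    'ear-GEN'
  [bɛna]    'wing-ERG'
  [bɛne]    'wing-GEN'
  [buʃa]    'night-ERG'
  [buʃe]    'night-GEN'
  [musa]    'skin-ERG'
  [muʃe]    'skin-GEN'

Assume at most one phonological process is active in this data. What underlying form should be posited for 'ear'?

/mos/

The stem for 'ear' ends in [s] in [mosa] but [ʃ] in [moʃe].
But 'night' keeps [ʃ] in both environments ([buʃa], [buʃe]), so there is no rule changing /ʃ/ to [s] before the ERG suffix.
The alternation reflects palatalization before a front vowel: /k/ and /s/ become palato-alveolar [tʃ] and [ʃ] before a front vowel. /s/ is underlying.
So 'ear' = /mos/.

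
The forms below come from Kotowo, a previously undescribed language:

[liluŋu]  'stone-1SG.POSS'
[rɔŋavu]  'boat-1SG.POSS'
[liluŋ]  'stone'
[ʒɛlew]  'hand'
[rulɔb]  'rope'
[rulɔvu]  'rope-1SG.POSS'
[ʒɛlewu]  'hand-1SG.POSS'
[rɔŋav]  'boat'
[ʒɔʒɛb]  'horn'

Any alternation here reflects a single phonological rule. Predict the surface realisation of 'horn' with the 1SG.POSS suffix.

The stem for 'rope' ends in [b] in [rulɔb] but [v] in [rulɔvu].
Compare 'boat', with invariant [v] in [rɔŋav] and [rɔŋavu]: an analysis with underlying /v/ and a rule producing [b] in isolation would wrongly predict alternation here too.
The underlying segment must be /b/; voiced stops become fricatives between vowels, yielding [v] there.
The one attested form of 'horn', [ʒɔʒɛb], shows underlying /ʒɔʒɛb/. Applying the same rule between vowels gives [ʒɔʒɛvu].

[ʒɔʒɛvu]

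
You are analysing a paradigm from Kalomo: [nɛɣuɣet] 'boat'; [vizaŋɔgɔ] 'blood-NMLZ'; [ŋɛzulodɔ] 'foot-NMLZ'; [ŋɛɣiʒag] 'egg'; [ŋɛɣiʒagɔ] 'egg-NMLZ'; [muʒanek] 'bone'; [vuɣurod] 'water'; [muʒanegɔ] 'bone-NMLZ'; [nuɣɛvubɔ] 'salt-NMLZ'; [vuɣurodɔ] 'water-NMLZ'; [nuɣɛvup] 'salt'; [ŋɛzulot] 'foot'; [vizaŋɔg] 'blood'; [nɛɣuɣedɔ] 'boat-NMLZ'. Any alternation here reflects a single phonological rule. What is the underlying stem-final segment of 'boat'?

The root 'boat' surfaces as [nɛɣuɣedɔ] and [nɛɣuɣet], with a stem-final [d] ~ [t] alternation.
The stem 'water' ([vuɣurodɔ], [vuɣurod]) shows [d] unchanged in both environments, so [d] cannot be basic with [t] derived in isolation.
The alternation reflects intervocalic voicing: voiceless stops become voiced between vowels. /t/ is underlying.

/t/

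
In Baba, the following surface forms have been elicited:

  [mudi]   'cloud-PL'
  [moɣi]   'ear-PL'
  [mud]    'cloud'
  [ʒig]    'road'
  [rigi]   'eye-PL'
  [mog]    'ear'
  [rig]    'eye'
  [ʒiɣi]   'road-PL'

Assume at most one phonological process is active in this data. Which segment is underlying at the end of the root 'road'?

'road' shows [g] ~ [ɣ] at the end of the stem ([ʒig] vs [ʒiɣi]).
The stem 'eye' ([rig], [rigi]) shows [g] unchanged in both environments, so [g] cannot be basic with [ɣ] derived before the PL suffix.
The alternation reflects word-final hardening: voiced fricatives become stops word-finally. /ɣ/ is underlying.

/ɣ/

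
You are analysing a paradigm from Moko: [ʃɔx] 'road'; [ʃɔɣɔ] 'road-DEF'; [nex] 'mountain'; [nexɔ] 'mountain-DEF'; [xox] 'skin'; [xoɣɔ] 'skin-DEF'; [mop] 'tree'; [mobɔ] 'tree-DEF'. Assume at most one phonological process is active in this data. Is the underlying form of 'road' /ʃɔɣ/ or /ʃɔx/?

The stem for 'road' ends in [x] in [ʃɔx] but [ɣ] in [ʃɔɣɔ].
If /x/ were underlying and a rule turned it into [ɣ] before the DEF suffix, 'mountain' would also alternate; but it has [x] in both [nex] and [nexɔ].
So /ɣ/ is underlying, and a rule of word-final obstruent devoicing — voiced obstruents become voiceless word-finally — gives [x].

/ʃɔɣ/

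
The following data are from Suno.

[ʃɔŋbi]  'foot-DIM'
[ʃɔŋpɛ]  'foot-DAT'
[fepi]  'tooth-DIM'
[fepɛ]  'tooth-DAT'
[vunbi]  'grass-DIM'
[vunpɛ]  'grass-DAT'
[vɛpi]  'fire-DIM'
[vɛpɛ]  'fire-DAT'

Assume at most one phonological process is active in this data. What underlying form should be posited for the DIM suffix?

/-bi/

The DIM suffix surfaces as [-bi] and [-pi], depending on the final segment of the stem.
The DAT suffix, which begins with [p], is invariant after every stem; so [p] is not altered by any rule here.
So the underlying form is /-bi/, and voiced stops become voiceless after a vowel.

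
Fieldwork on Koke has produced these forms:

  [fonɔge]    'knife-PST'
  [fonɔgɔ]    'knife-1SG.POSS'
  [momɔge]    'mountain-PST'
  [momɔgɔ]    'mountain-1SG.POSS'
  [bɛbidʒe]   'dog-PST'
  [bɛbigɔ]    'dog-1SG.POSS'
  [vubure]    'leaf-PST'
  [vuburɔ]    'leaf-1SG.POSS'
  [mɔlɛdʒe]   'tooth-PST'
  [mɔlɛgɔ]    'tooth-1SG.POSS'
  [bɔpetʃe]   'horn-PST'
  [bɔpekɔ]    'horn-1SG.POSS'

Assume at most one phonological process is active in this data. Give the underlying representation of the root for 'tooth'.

In [mɔlɛdʒe] and [mɔlɛgɔ] the final segment of 'tooth' alternates: [dʒ] ~ [g].
But 'knife' keeps [g] in both environments ([fonɔge], [fonɔgɔ]), so there is no rule changing /g/ to [dʒ] before the PST suffix.
The underlying segment must be /dʒ/; palato-alveolar /tʃ/ and /dʒ/ become [k] and [g] when no front vowel follows, yielding [g] there.

/mɔlɛdʒ/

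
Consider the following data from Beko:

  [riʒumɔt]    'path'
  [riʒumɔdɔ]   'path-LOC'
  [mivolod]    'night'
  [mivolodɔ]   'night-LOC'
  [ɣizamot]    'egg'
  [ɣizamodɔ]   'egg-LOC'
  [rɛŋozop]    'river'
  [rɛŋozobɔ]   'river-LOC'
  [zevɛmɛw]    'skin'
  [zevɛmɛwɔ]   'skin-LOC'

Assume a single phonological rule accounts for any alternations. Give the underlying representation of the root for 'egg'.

/ɣizamot/

The stem for 'egg' ends in [t] in [ɣizamot] but [d] in [ɣizamodɔ].
The stem 'night' ([mivolod], [mivolodɔ]) shows [d] unchanged in both environments, so [d] cannot be basic with [t] derived in isolation.
So /t/ is underlying, and a rule of intervocalic voicing — voiceless stops become voiced between vowels — gives [d].
Hence 'egg' is /ɣizamot/ underlyingly.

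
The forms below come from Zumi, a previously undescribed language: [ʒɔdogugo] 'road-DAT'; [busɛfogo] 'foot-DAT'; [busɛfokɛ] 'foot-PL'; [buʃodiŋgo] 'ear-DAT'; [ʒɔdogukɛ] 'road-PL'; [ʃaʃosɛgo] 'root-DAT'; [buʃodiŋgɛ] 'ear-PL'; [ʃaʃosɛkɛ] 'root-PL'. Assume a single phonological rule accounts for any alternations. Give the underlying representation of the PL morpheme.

The PL morpheme has two allomorphs, [-gɛ] and [-kɛ].
By contrast the DAT suffix keeps its initial [g] throughout — that segment must be underlying.
So the underlying form is /-kɛ/, and voiceless stops become voiced after a nasal.

/-kɛ/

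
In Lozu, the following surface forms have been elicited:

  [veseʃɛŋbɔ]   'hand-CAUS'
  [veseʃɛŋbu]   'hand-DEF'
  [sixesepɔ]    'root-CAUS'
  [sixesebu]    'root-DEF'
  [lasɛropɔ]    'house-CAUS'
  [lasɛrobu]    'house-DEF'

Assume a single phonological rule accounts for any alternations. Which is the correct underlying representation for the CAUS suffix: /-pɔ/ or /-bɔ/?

The CAUS suffix surfaces as [-bɔ] and [-pɔ], depending on the final segment of the stem.
By contrast the DEF suffix keeps its initial [b] throughout — that segment must be underlying.
The CAUS suffix is therefore /-pɔ/ underlyingly, with post-nasal voicing: voiceless stops become voiced after a nasal.

/-pɔ/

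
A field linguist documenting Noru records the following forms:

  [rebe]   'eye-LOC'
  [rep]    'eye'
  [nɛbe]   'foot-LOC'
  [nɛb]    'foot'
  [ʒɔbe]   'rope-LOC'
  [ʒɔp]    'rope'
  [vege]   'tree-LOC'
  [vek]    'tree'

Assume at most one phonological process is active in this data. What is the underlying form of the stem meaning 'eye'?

In [rebe] and [rep] the final segment of 'eye' alternates: [b] ~ [p].
But 'foot' keeps [b] in both environments ([nɛbe], [nɛb]), so there is no rule changing /b/ to [p] in isolation.
The alternation reflects intervocalic voicing: voiceless stops become voiced between vowels. /p/ is underlying.

/rep/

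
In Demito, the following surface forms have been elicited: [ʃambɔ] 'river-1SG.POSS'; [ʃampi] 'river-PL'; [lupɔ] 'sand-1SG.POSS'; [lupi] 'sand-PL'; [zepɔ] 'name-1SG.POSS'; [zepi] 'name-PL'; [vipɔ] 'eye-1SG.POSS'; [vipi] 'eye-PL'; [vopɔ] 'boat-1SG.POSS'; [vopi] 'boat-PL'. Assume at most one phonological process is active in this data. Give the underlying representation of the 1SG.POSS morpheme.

/-bɔ/

The 1SG.POSS suffix surfaces as [-bɔ] and [-pɔ], depending on the final segment of the stem.
The PL suffix, which begins with [p], is invariant after every stem; so [p] is not altered by any rule here.
So the underlying form is /-bɔ/, and voiced stops become voiceless after a vowel.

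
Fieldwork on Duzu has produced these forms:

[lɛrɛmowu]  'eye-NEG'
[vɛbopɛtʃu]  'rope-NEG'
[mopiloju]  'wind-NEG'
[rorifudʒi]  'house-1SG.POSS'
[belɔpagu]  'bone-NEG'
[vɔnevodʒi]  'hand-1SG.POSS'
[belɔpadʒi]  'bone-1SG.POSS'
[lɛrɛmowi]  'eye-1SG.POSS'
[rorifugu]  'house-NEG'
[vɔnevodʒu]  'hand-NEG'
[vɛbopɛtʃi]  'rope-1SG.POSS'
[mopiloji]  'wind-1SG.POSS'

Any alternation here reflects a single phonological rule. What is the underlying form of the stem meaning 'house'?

The root 'house' surfaces as [rorifudʒi] and [rorifugu], with a stem-final [dʒ] ~ [g] alternation.
If /dʒ/ were underlying and a rule turned it into [g] before the NEG suffix, 'hand' would also alternate; but it has [dʒ] in both [vɔnevodʒi] and [vɔnevodʒu].
The alternation reflects palatalization before a front vowel: /g/ becomes palato-alveolar [dʒ] before a front vowel. /g/ is underlying.
So 'house' = /rorifug/.

/rorifug/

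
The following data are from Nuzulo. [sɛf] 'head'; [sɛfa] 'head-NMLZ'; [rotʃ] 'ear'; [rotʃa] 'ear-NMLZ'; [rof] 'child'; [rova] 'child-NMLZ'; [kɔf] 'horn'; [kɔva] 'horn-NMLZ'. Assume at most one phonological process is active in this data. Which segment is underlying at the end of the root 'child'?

The stem for 'child' ends in [f] in [rof] but [v] in [rova].
If /f/ were underlying and a rule turned it into [v] before the NMLZ suffix, 'head' would also alternate; but it has [f] in both [sɛf] and [sɛfa].
Therefore /v/ is basic and [f] is derived by word-final obstruent devoicing (voiced obstruents become voiceless word-finally).

/v/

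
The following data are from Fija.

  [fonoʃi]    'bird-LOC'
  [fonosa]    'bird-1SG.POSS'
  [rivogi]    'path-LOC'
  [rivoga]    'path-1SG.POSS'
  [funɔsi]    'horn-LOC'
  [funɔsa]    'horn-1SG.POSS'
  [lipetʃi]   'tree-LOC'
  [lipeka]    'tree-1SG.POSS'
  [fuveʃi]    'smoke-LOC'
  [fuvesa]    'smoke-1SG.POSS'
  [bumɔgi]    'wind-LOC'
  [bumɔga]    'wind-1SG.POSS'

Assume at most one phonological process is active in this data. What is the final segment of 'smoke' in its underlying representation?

/ʃ/

'smoke' shows [ʃ] ~ [s] at the end of the stem ([fuveʃi] vs [fuvesa]).
If /s/ were underlying and a rule turned it into [ʃ] before the LOC suffix, 'horn' would also alternate; but it has [s] in both [funɔsi] and [funɔsa].
The underlying segment must be /ʃ/; palato-alveolar /tʃ/ and /ʃ/ become [k] and [s] when no front vowel follows, yielding [s] there.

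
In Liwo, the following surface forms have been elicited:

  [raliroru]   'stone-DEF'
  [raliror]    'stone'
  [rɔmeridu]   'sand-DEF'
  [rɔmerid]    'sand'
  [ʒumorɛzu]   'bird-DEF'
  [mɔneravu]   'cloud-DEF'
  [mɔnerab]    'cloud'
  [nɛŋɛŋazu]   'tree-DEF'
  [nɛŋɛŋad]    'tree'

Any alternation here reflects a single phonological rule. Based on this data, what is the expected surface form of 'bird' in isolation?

[ʒumorɛd]

The root 'tree' surfaces as [nɛŋɛŋazu] and [nɛŋɛŋad], with a stem-final [z] ~ [d] alternation.
The stem 'sand' ([rɔmeridu], [rɔmerid]) shows [d] unchanged in both environments, so [d] cannot be basic with [z] derived before the DEF suffix.
So /z/ is underlying, and a rule of word-final hardening — voiced fricatives become stops word-finally — gives [d].
From [ʒumorɛzu] the stem 'bird' is /ʒumorɛz/; word-finally this yields [ʒumorɛd].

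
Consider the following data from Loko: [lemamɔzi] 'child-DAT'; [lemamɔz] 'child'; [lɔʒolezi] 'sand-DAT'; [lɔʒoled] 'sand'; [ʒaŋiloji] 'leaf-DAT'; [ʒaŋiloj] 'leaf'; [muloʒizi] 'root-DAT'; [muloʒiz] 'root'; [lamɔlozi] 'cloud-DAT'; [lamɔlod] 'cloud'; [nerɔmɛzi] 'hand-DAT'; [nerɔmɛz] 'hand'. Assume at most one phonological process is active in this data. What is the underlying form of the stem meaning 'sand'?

/lɔʒoled/

The root 'sand' surfaces as [lɔʒolezi] and [lɔʒoled], with a stem-final [z] ~ [d] alternation.
If /z/ were underlying and a rule turned it into [d] in isolation, 'child' would also alternate; but it has [z] in both [lemamɔzi] and [lemamɔz].
So /d/ is underlying, and a rule of intervocalic spirantization — voiced stops become fricatives between vowels — gives [z].
So 'sand' = /lɔʒoled/.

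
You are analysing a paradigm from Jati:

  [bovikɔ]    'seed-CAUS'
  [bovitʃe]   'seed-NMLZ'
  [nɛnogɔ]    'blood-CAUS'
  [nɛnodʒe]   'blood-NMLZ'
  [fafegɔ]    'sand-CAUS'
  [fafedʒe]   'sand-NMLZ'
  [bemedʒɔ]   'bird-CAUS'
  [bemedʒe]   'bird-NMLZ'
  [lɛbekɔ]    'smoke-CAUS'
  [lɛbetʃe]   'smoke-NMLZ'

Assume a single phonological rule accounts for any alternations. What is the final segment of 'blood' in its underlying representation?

The stem for 'blood' ends in [g] in [nɛnogɔ] but [dʒ] in [nɛnodʒe].
Compare 'bird', with invariant [dʒ] in [bemedʒɔ] and [bemedʒe]: an analysis with underlying /dʒ/ and a rule producing [g] before the CAUS suffix would wrongly predict alternation here too.
So /g/ is underlying, and a rule of palatalization before a front vowel — /k/ and /g/ become palato-alveolar [tʃ] and [dʒ] before a front vowel — gives [dʒ].

/g/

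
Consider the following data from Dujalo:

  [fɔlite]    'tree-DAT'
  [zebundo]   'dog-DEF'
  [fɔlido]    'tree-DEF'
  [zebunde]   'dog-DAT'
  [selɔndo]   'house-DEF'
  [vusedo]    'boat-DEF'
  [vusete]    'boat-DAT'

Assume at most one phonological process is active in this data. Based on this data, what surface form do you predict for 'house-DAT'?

The DAT morpheme has two allomorphs, [-de] and [-te].
By contrast the DEF suffix keeps its initial [d] throughout — that segment must be underlying.
So the underlying form is /-te/, and voiceless stops become voiced after a nasal.
After 'house', which ends in a nasal, the suffix surfaces as [-de], giving [selɔnde].

[selɔnde]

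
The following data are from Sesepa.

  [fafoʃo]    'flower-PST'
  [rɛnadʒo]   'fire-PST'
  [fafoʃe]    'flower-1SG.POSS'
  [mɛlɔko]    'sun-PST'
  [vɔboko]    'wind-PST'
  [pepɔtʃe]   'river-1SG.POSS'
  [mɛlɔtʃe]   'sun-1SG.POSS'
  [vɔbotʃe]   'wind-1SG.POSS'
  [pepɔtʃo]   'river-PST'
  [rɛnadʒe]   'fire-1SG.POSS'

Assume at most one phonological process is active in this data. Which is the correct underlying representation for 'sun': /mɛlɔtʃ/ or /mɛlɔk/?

/mɛlɔk/

The stem for 'sun' ends in [tʃ] in [mɛlɔtʃe] but [k] in [mɛlɔko].
If /tʃ/ were underlying and a rule turned it into [k] before the PST suffix, 'river' would also alternate; but it has [tʃ] in both [pepɔtʃe] and [pepɔtʃo].
So /k/ is underlying, and a rule of palatalization before a front vowel — /k/ becomes palato-alveolar [tʃ] before a front vowel — gives [tʃ].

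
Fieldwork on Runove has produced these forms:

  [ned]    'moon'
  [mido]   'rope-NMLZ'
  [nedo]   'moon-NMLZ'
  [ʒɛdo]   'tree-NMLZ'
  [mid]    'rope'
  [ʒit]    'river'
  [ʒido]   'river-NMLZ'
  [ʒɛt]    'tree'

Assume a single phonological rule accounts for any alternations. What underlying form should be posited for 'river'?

/ʒit/

The root 'river' surfaces as [ʒit] and [ʒido], with a stem-final [t] ~ [d] alternation.
If /d/ were underlying and a rule turned it into [t] in isolation, 'moon' would also alternate; but it has [d] in both [ned] and [nedo].
So /t/ is underlying, and a rule of intervocalic voicing — voiceless stops become voiced between vowels — gives [d].
The underlying form of 'river' is therefore /ʒit/.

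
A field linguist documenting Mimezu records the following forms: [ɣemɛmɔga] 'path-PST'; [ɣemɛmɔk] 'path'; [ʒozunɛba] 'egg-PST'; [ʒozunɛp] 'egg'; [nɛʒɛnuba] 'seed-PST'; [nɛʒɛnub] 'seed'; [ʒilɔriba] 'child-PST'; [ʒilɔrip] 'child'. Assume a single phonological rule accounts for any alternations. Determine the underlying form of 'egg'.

'egg' shows [b] ~ [p] at the end of the stem ([ʒozunɛba] vs [ʒozunɛp]).
Compare 'seed', with invariant [b] in [nɛʒɛnuba] and [nɛʒɛnub]: an analysis with underlying /b/ and a rule producing [p] in isolation would wrongly predict alternation here too.
The alternation reflects intervocalic voicing: voiceless stops become voiced between vowels. /p/ is underlying.

/ʒozunɛp/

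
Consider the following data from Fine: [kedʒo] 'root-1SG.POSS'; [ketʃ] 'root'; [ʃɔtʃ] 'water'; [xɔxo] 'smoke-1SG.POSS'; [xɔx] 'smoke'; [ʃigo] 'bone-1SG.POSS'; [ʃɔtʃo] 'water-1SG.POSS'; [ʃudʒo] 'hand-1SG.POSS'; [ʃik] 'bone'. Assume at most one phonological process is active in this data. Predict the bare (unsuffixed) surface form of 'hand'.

The stem for 'root' ends in [dʒ] in [kedʒo] but [tʃ] in [ketʃ].
The stem 'water' ([ʃɔtʃo], [ʃɔtʃ]) shows [tʃ] unchanged in both environments, so [tʃ] cannot be basic with [dʒ] derived before the 1SG.POSS suffix.
So /dʒ/ is underlying, and a rule of word-final obstruent devoicing — voiced obstruents become voiceless word-finally — gives [tʃ].
From [ʃudʒo] the stem 'hand' is /ʃudʒ/; word-finally this yields [ʃutʃ].

[ʃutʃ]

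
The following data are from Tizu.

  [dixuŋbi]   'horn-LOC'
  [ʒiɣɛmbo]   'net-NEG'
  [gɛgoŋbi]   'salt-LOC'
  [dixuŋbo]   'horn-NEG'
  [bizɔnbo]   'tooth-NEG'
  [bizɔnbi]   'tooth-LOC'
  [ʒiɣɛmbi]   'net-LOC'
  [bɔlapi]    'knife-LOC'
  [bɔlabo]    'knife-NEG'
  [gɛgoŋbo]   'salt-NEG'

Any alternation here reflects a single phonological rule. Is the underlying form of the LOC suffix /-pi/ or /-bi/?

The LOC morpheme has two allomorphs, [-bi] and [-pi].
The NEG suffix, which begins with [b], is invariant after every stem; so [b] is not altered by any rule here.
So the underlying form is /-pi/, and voiceless stops become voiced after a nasal.

/-pi/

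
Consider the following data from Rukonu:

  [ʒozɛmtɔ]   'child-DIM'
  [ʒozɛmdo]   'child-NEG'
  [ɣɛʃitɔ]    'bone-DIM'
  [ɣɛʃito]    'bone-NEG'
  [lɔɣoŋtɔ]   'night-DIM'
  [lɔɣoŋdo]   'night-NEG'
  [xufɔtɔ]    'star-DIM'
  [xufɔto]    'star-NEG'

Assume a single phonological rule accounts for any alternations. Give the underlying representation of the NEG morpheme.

/-do/

The NEG morpheme has two allomorphs, [-do] and [-to].
The DIM suffix, which begins with [t], is invariant after every stem; so [t] is not altered by any rule here.
The NEG suffix is therefore /-do/ underlyingly, with post-vocalic devoicing: voiced stops become voiceless after a vowel.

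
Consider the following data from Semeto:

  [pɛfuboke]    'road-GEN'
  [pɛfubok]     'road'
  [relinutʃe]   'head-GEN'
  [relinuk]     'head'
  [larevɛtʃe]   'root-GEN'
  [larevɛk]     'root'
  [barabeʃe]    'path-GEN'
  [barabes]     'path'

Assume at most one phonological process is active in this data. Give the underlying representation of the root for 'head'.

/relinutʃ/

The stem for 'head' ends in [tʃ] in [relinutʃe] but [k] in [relinuk].
But 'road' keeps [k] in both environments ([pɛfuboke], [pɛfubok]), so there is no rule changing /k/ to [tʃ] before the GEN suffix.
The alternation reflects depalatalization: palato-alveolar /tʃ/ and /ʃ/ become [k] and [s] when no front vowel follows. /tʃ/ is underlying.
The underlying form of 'head' is therefore /relinutʃ/.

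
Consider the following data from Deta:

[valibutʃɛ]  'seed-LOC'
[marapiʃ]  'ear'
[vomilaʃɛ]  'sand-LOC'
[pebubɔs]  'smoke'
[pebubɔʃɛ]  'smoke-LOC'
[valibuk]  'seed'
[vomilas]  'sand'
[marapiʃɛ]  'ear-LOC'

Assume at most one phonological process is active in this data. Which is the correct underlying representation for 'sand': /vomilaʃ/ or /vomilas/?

/vomilas/

'sand' shows [ʃ] ~ [s] at the end of the stem ([vomilaʃɛ] vs [vomilas]).
The stem 'ear' ([marapiʃɛ], [marapiʃ]) shows [ʃ] unchanged in both environments, so [ʃ] cannot be basic with [s] derived in isolation.
So /s/ is underlying, and a rule of palatalization before a front vowel — /k/ and /s/ become palato-alveolar [tʃ] and [ʃ] before a front vowel — gives [ʃ].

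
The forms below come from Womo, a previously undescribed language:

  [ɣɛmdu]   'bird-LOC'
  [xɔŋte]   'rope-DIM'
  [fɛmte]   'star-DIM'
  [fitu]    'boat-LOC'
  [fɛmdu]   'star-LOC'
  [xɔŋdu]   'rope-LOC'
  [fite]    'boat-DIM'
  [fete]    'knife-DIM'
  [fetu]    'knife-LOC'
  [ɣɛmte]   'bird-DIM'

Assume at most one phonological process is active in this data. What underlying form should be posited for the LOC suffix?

The LOC suffix surfaces as [-du] and [-tu], depending on the final segment of the stem.
By contrast the DIM suffix keeps its initial [t] throughout — that segment must be underlying.
So the underlying form is /-du/, and voiced stops become voiceless after a vowel.

/-du/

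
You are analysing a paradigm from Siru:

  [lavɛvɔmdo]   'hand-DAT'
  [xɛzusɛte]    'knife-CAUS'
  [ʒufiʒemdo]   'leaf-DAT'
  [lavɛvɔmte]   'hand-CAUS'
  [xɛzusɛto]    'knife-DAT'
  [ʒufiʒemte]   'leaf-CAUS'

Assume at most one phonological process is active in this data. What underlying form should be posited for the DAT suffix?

The DAT suffix surfaces as [-do] and [-to], depending on the final segment of the stem.
By contrast the CAUS suffix keeps its initial [t] throughout — that segment must be underlying.
The DAT suffix is therefore /-do/ underlyingly, with post-vocalic devoicing: voiced stops become voiceless after a vowel.

/-do/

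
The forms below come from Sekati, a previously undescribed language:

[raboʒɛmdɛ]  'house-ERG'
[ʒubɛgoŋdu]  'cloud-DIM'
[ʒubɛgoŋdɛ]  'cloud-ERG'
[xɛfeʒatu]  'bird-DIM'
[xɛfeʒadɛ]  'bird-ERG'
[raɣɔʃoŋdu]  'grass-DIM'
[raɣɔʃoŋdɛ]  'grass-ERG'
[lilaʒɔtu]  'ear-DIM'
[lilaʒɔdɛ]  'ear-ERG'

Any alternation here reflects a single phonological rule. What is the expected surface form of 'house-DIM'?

[raboʒɛmdu]

The DIM morpheme has two allomorphs, [-du] and [-tu].
By contrast the ERG suffix keeps its initial [d] throughout — that segment must be underlying.
So the underlying form is /-tu/, and voiceless stops become voiced after a nasal.
After 'house', which ends in a nasal, the suffix surfaces as [-du], giving [raboʒɛmdu].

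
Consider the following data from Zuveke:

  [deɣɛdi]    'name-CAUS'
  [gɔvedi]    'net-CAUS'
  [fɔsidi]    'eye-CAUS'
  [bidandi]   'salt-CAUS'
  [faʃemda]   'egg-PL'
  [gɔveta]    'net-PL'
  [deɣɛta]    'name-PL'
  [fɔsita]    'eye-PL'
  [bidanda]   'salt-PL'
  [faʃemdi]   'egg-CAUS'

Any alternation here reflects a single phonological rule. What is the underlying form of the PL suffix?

/-ta/

The PL morpheme has two allomorphs, [-da] and [-ta].
By contrast the CAUS suffix keeps its initial [d] throughout — that segment must be underlying.
So the underlying form is /-ta/, and voiceless stops become voiced after a nasal.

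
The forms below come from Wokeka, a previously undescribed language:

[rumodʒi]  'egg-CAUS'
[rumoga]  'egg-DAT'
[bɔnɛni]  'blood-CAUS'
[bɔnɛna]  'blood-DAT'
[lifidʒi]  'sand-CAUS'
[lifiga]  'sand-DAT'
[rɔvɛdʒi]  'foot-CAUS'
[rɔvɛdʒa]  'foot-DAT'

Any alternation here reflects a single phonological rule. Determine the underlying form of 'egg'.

/rumog/

'egg' shows [dʒ] ~ [g] at the end of the stem ([rumodʒi] vs [rumoga]).
Compare 'foot', with invariant [dʒ] in [rɔvɛdʒi] and [rɔvɛdʒa]: an analysis with underlying /dʒ/ and a rule producing [g] before the DAT suffix would wrongly predict alternation here too.
The alternation reflects palatalization before a front vowel: /g/ becomes palato-alveolar [dʒ] before a front vowel. /g/ is underlying.
The underlying form of 'egg' is therefore /rumog/.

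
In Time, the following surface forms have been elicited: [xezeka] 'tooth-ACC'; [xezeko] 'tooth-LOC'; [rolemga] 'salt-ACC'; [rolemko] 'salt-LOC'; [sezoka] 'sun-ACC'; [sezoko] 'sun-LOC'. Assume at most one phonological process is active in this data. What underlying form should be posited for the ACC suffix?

The ACC morpheme has two allomorphs, [-ga] and [-ka].
By contrast the LOC suffix keeps its initial [k] throughout — that segment must be underlying.
So the underlying form is /-ga/, and voiced stops become voiceless after a vowel.

/-ga/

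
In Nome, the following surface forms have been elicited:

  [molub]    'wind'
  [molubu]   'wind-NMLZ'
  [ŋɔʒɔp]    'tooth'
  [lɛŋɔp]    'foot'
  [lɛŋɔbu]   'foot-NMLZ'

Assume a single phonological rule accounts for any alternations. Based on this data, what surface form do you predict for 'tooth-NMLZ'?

[ŋɔʒɔbu]

'foot' shows [p] ~ [b] at the end of the stem ([lɛŋɔp] vs [lɛŋɔbu]).
The stem 'wind' ([molub], [molubu]) shows [b] unchanged in both environments, so [b] cannot be basic with [p] derived in isolation.
Therefore /p/ is basic and [b] is derived by intervocalic voicing (voiceless stops become voiced between vowels).
From [ŋɔʒɔp] the stem 'tooth' is /ŋɔʒɔp/; between vowels this yields [ŋɔʒɔbu].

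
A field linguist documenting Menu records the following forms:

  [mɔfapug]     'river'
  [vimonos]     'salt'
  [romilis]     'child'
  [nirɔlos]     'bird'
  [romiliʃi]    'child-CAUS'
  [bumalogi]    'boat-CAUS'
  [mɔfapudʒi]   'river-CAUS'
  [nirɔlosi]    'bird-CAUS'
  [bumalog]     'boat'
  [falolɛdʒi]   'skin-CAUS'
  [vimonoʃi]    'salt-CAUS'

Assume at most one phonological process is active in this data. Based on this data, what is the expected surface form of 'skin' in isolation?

[falolɛg]

'river' shows [g] ~ [dʒ] at the end of the stem ([mɔfapug] vs [mɔfapudʒi]).
The stem 'boat' ([bumalog], [bumalogi]) shows [g] unchanged in both environments, so [g] cannot be basic with [dʒ] derived before the CAUS suffix.
Therefore /dʒ/ is basic and [g] is derived by depalatalization (palato-alveolar /dʒ/ and /ʃ/ become [g] and [s] when no front vowel follows).
From [falolɛdʒi] the stem 'skin' is /falolɛdʒ/; when no front vowel follows this yields [falolɛg].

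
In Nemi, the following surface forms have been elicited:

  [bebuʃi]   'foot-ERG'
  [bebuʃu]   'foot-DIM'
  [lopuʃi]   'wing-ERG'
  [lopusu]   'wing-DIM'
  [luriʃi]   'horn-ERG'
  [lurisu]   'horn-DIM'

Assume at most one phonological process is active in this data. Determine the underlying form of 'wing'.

/lopus/

The stem for 'wing' ends in [ʃ] in [lopuʃi] but [s] in [lopusu].
Compare 'foot', with invariant [ʃ] in [bebuʃi] and [bebuʃu]: an analysis with underlying /ʃ/ and a rule producing [s] before the DIM suffix would wrongly predict alternation here too.
The alternation reflects palatalization before a front vowel: /s/ becomes palato-alveolar [ʃ] before a front vowel. /s/ is underlying.
So 'wing' = /lopus/.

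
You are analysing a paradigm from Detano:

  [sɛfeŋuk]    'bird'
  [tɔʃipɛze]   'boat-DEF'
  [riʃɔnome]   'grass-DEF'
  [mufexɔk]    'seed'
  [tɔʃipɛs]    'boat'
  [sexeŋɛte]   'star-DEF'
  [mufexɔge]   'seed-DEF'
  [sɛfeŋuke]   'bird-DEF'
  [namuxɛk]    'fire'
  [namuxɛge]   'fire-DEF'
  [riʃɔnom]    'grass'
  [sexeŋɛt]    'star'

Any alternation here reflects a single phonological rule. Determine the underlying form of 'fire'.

The stem for 'fire' ends in [k] in [namuxɛk] but [g] in [namuxɛge].
If /k/ were underlying and a rule turned it into [g] before the DEF suffix, 'bird' would also alternate; but it has [k] in both [sɛfeŋuk] and [sɛfeŋuke].
The underlying segment must be /g/; voiced obstruents become voiceless word-finally, yielding [k] there.
The underlying form of 'fire' is therefore /namuxɛg/.

/namuxɛg/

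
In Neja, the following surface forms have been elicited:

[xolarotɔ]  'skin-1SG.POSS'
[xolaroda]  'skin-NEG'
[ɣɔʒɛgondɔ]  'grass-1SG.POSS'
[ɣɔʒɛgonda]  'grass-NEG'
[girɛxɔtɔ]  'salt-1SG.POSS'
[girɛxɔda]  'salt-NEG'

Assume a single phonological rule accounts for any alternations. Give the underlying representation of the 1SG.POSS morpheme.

The 1SG.POSS suffix surfaces as [-dɔ] and [-tɔ], depending on the final segment of the stem.
The NEG suffix, which begins with [d], is invariant after every stem; so [d] is not altered by any rule here.
The 1SG.POSS suffix is therefore /-tɔ/ underlyingly, with post-nasal voicing: voiceless stops become voiced after a nasal.

/-tɔ/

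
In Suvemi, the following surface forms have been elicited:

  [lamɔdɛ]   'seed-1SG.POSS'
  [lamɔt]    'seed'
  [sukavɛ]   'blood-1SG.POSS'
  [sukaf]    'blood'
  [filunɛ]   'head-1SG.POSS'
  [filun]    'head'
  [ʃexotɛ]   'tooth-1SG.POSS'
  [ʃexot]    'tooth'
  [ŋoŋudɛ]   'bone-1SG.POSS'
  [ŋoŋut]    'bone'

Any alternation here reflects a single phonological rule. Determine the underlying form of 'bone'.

/ŋoŋud/

In [ŋoŋudɛ] and [ŋoŋut] the final segment of 'bone' alternates: [d] ~ [t].
The stem 'tooth' ([ʃexotɛ], [ʃexot]) shows [t] unchanged in both environments, so [t] cannot be basic with [d] derived before the 1SG.POSS suffix.
The underlying segment must be /d/; voiced obstruents become voiceless word-finally, yielding [t] there.
Hence 'bone' is /ŋoŋud/ underlyingly.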